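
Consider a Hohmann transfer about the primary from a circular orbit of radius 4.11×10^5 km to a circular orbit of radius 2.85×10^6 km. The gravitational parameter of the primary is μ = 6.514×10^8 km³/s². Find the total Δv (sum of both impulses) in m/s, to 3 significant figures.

Transfer-ellipse semi-major axis a_t = (r₁ + r₂)/2 = (4.110×10^5 + 2.850×10^6)/2 = 1.6305×10^6 km.
Circular speed at r₁: v₁ = √(μ/r₁) = √(6.514×10^8/4.110×10^5) = 39.81 km/s.
Transfer-orbit speed at r₁ (vis-viva equation): v_p = √[μ(2/r₁ − 1/a_t)] = 52.63 km/s.
First burn Δv₁ = |v_p − v₁| = 12.82 km/s.
At r₂, v₂ = √(μ/r₂) = 15.118 km/s.
Transfer-orbit speed at r₂: v_a = √[μ(2/r₂ − 1/a_t)] = 7.5904 km/s.
Second burn Δv₂ = |v₂ − v_a| = 7.528 km/s.
Total Δv = Δv₁ + Δv₂ = 20.35 km/s.

Δv = 20400 m/s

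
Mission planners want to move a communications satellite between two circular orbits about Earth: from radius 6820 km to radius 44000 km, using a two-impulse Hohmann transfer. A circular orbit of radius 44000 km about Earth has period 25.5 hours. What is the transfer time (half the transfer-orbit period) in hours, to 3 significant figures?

t = 5.60 hours

From Kepler's third law T² = 4π²r³/μ at r = 44000 km, T = 25.5 hours = 25.5 × 3600 s = 91800 s: μ = 4π²r³/T² = 3.99055×10^5 km³/s².
Transfer-ellipse semi-major axis a_t = (r₁ + r₂)/2 = (6820 + 44000)/2 = 25410 km.
Transfer time t = π√(a_t³/μ) = π√((25410)³ / 3.99055×10^5) = 20144 s.
Converting: 20144 s ÷ 3600 s/hour = 5.60 hours.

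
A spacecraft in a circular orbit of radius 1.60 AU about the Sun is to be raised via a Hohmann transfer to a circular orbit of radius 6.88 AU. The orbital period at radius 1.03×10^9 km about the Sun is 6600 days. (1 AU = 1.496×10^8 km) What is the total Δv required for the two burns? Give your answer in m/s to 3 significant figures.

Δv = 10800 m/s

From Kepler's third law T² = 4π²r³/μ at r = 1.03×10^9 km, T = 6600 days = 6600 × 86400 s = 5.7024×10^8 s: μ = 4π²r³/T² = 1.32665×10^11 km³/s².
In km: r₁ = 1.60 × 1.496×10^8 = 2.3936×10^8 km; r₂ = 6.88 × 1.496×10^8 = 1.029248×10^9 km.
The Hohmann ellipse has a_t = (r₁ + r₂)/2 = 6.34304×10^8 km.
At r₁ the circular-orbit speed is v₁ = √(μ/r₁) = 23.542 km/s.
On the transfer ellipse at r₁, vis-viva gives v_p = √[μ(2/r₁ − 1/a_t)] = 29.989 km/s.
First burn Δv₁ = |v_p − v₁| = 6.447 km/s.
Circular speed at r₂: v₂ = √(μ/r₂) = 11.353 km/s.
Transfer-orbit speed at r₂: v_a = √[μ(2/r₂ − 1/a_t)] = 6.9742 km/s.
Second burn Δv₂ = |v₂ − v_a| = 4.379 km/s.
Δv = Δv₁ + Δv₂ = 6.447 + 4.379 = 10.83 km/s.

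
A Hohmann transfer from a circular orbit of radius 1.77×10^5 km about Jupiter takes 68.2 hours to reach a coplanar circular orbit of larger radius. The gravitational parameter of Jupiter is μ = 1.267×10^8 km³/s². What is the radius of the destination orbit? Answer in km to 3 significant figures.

r₂ = 1.66×10^6 km

Transfer time t = 68.2 hours = 2.4552×10^5 s, and t = π√(a_t³/μ).
So a_t = (μ t²/π²)^(1/3) = (1.267×10^8 × (2.4552×10^5)² / π²)^(1/3) = 9.1809×10^5 km.
Since a_t = (r₁ + r₂)/2, r₂ = 2a_t − r₁ = 2×9.1809×10^5 − 1.770×10^5 = 1.65918×10^6 km.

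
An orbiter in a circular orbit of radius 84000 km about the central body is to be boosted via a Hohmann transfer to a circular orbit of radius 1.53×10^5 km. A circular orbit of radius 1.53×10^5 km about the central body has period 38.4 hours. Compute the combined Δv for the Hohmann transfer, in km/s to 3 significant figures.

From Kepler's third law T² = 4π²r³/μ at r = 1.53×10^5 km, T = 38.4 hours = 38.4 × 3600 s = 1.3824×10^5 s: μ = 4π²r³/T² = 7.39889×10^6 km³/s².
The Hohmann ellipse has a_t = (r₁ + r₂)/2 = 1.185×10^5 km.
At r₁ the circular-orbit speed is v₁ = √(μ/r₁) = 9.3852 km/s.
Transfer-orbit speed at r₁ (vis-viva): v_p = √[μ(2/r₁ − 1/a_t)] = 10.664 km/s.
First burn Δv₁ = |v_p − v₁| = 1.279 km/s.
Circular speed at r₂: v₂ = √(μ/r₂) = 6.954 km/s.
Transfer-orbit speed at r₂: v_a = √[μ(2/r₂ − 1/a_t)] = 5.855 km/s.
Second burn Δv₂ = |v₂ − v_a| = 1.099 km/s.
Δv = Δv₁ + Δv₂ = 1.279 + 1.099 = 2.378 km/s.

Δv = 2.38 km/s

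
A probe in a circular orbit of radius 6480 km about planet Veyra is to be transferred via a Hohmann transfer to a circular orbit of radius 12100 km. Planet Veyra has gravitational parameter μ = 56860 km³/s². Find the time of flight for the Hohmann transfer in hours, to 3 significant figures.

t = 3.28 hours

The Hohmann ellipse has a_t = (r₁ + r₂)/2 = 9290 km.
Transfer time t = π√(a_t³/μ) = π√((9290)³ / 56860) = 11800 s.
Converting: 11800 s ÷ 3600 s/hour = 3.28 hours.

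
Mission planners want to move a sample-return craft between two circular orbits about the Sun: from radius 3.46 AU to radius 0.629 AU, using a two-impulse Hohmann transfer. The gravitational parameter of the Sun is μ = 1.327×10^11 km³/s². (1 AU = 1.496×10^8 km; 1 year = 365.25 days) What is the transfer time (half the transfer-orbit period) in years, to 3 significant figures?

t = 1.46 years

In km: r₁ = 3.46 × 1.496×10^8 = 5.17616×10^8 km; r₂ = 0.629 × 1.496×10^8 = 9.40984×10^7 km.
Transfer-ellipse semi-major axis a_t = (r₁ + r₂)/2 = (5.17616×10^8 + 9.40984×10^7)/2 = 3.058572×10^8 km.
Half the transfer-orbit period gives t = π√(a_t³/μ) = 4.613×10^7 s.
Converting: 4.613×10^7 s ÷ 3.15576×10^7 s/year (365.25 × 86400) = 1.46 years.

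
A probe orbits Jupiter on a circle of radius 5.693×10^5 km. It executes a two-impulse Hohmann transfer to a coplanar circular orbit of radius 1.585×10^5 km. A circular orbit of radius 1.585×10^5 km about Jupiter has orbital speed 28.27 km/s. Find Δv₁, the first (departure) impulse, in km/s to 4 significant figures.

Δv₁ = 5.072 km/s

From the circular-orbit relation v² = μ/r at r = 1.585×10^5 km: μ = v²r = (28.27)² × 1.585×10^5 = 1.26672×10^8 km³/s².
Semi-major axis of the transfer orbit: a_t = (5.693×10^5 + 1.585×10^5)/2 = 3.639×10^5 km.
Circular speed at r = 5.693×10^5 km: v_c = √(μ/r) = 14.9166 km/s.
Transfer-orbit speed at the same r (vis-viva, a = a_t): v_t = √[μ(2/r − 1/a_t)] = 9.84450 km/s.
Δv₁ = |v_t − v_c| = |9.84450 − 14.9166| = 5.072 km/s.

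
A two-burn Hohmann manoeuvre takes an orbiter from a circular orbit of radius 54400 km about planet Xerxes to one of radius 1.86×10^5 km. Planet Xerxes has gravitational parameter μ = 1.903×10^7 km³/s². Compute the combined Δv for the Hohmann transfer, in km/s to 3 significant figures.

Semi-major axis of the transfer orbit: a_t = (54400 + 1.860×10^5)/2 = 1.202×10^5 km.
Circular speed at r₁: v₁ = √(μ/r₁) = √(1.903×10^7/54400) = 18.703 km/s.
Transfer-orbit speed at r₁ (vis-viva equation): v_p = √[μ(2/r₁ − 1/a_t)] = 23.266 km/s.
First burn Δv₁ = |v_p − v₁| = 4.563 km/s.
At r₂, v₂ = √(μ/r₂) = 10.115 km/s.
Transfer-orbit speed at r₂: v_a = √[μ(2/r₂ − 1/a_t)] = 6.8047 km/s.
Second burn Δv₂ = |v₂ − v_a| = 3.310 km/s.
Total Δv = Δv₁ + Δv₂ = 7.873 km/s.

Δv = 7.87 km/s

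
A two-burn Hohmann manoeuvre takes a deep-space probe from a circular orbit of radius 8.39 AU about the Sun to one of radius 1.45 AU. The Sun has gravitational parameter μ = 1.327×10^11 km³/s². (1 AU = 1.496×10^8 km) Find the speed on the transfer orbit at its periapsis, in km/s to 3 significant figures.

v = 32.3 km/s

In km: r₁ = 8.39 × 1.496×10^8 = 1.255144×10^9 km; r₂ = 1.45 × 1.496×10^8 = 2.1692×10^8 km.
The Hohmann ellipse has a_t = (r₁ + r₂)/2 = 7.36032×10^8 km.
The periapsis of the transfer ellipse is at r = 2.1692×10^8 km.
Applying v² = μ(2/r − 1/a_t): v = 32.30 km/s.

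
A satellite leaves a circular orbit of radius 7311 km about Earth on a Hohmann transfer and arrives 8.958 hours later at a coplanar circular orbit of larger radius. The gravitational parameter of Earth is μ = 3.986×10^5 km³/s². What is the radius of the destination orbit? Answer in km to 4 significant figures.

r₂ = 62210 km

Transfer time t = 8.958 hours = 32248.8 s, and t = π√(a_t³/μ).
So a_t = (μ t²/π²)^(1/3) = (3.986×10^5 × (32248.8)² / π²)^(1/3) = 34761 km.
Since a_t = (r₁ + r₂)/2, r₂ = 2a_t − r₁ = 2×34761 − 7311 = 62211 km.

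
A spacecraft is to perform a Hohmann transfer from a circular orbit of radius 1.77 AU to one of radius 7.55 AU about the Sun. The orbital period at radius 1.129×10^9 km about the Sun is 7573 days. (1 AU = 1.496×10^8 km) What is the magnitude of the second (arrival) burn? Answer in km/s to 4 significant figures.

From Kepler's third law T² = 4π²r³/μ at r = 1.129×10^9 km, T = 7573 days = 7573 × 86400 s = 6.543072×10^8 s: μ = 4π²r³/T² = 1.32702×10^11 km³/s².
In km: r₁ = 1.77 × 1.496×10^8 = 2.64792×10^8 km; r₂ = 7.55 × 1.496×10^8 = 1.12948×10^9 km.
Transfer-ellipse semi-major axis a_t = (r₁ + r₂)/2 = (2.64792×10^8 + 1.12948×10^9)/2 = 6.97136×10^8 km.
Circular speed at r = 1.12948×10^9 km: v_c = √(μ/r) = 10.839 km/s.
Transfer-orbit speed at the same r (vis-viva, a = a_t): v_t = √[μ(2/r − 1/a_t)] = 6.6803 km/s.
Δv₂ = |v_t − v_c| = |6.6803 − 10.839| = 4.159 km/s.

Δv₂ = 4.159 km/s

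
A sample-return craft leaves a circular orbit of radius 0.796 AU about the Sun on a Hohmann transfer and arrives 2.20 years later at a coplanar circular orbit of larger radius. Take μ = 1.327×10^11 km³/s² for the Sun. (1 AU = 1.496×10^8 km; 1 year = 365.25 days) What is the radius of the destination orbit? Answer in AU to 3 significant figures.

r₂ = 4.57 AU

In km: r₁ = 0.796 × 1.496×10^8 = 1.190816×10^8 km.
Transfer time t = 2.20 years × 365.25 × 86400 s = 6.942672×10^7 s, and t = π√(a_t³/μ).
So a_t = (μ t²/π²)^(1/3) = (1.327×10^11 × (6.942672×10^7)² / π²)^(1/3) = 4.0168×10^8 km.
Since a_t = (r₁ + r₂)/2, r₂ = 2a_t − r₁ = 2×4.0168×10^8 − 1.190816×10^8 = 6.842784×10^8 km.
In AU: r₂ = 6.842784×10^8 / 1.496×10^8 = 4.57 AU.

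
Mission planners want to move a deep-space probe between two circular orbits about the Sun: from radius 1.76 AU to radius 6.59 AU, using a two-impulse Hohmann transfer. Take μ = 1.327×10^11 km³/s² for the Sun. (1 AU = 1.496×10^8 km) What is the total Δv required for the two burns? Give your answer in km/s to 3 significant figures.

In km: r₁ = 1.76 × 1.496×10^8 = 2.63296×10^8 km; r₂ = 6.59 × 1.496×10^8 = 9.85864×10^8 km.
Transfer-ellipse semi-major axis a_t = (r₁ + r₂)/2 = (2.63296×10^8 + 9.85864×10^8)/2 = 6.2458×10^8 km.
At r₁ the circular-orbit speed is v₁ = √(μ/r₁) = 22.450 km/s.
Transfer-orbit speed at r₁ (vis-viva): v_p = √[μ(2/r₁ − 1/a_t)] = 28.205 km/s.
First burn Δv₁ = |v_p − v₁| = 5.755 km/s.
Circular speed at r₂: v₂ = √(μ/r₂) = 11.602 km/s.
Transfer-orbit speed at r₂: v_a = √[μ(2/r₂ − 1/a_t)] = 7.5328 km/s.
Second burn Δv₂ = |v₂ − v_a| = 4.069 km/s.
Total Δv = Δv₁ + Δv₂ = 9.824 km/s.

Δv = 9.82 km/s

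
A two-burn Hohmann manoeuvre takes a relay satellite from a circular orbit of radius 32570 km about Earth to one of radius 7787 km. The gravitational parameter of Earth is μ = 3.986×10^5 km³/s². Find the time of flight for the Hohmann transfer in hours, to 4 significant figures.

t = 3.962 hours

Transfer-ellipse semi-major axis a_t = (r₁ + r₂)/2 = (32570 + 7787)/2 = 20178.5 km.
By Kepler's third law the transfer-orbit period is T = 2π√(a_t³/μ), so t = T/2 = 14263 s.
Converting: 14263 s ÷ 3600 s/hour = 3.962 hours.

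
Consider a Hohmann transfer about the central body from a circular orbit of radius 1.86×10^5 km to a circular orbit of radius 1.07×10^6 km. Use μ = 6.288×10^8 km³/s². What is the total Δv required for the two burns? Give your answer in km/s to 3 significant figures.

The Hohmann ellipse has a_t = (r₁ + r₂)/2 = 6.280×10^5 km.
At r₁ the circular-orbit speed is v₁ = √(μ/r₁) = 58.14 km/s.
Transfer-orbit speed at r₁ (v² = μ(2/r − 1/a)): v_p = √[μ(2/r₁ − 1/a_t)] = 75.89 km/s.
First burn Δv₁ = |v_p − v₁| = 17.75 km/s.
Circular speed at r₂: v₂ = √(μ/r₂) = 24.24 km/s.
Transfer-orbit speed at r₂: v_a = √[μ(2/r₂ − 1/a_t)] = 13.19 km/s.
Second burn Δv₂ = |v₂ − v_a| = 11.05 km/s.
Total Δv = Δv₁ + Δv₂ = 28.80 km/s.

Δv = 28.8 km/s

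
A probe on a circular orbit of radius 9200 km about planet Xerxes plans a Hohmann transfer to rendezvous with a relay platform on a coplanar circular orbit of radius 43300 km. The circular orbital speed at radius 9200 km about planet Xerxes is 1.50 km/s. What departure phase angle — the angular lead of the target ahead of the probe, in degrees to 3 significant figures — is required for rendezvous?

φ = 95.0°

From the circular-orbit relation v² = μ/r at r = 9200 km: μ = v²r = (1.50)² × 9200 = 20700.0 km³/s².
Transfer-ellipse semi-major axis a_t = (r₁ + r₂)/2 = (9200 + 43300)/2 = 26250 km.
The half-period of the transfer ellipse is t = π√(a_t³/μ) = 92866 s.
Target angular speed ω₂ = √(μ/r₂³) = 1.5968×10^-5 rad/s.
Angle swept by the target during transfer: ω₂·t = 1.4829 rad = 84.96°.
The probe traverses 180° on the transfer ellipse, so the target must lead by 180° − 84.96° = 95.0°.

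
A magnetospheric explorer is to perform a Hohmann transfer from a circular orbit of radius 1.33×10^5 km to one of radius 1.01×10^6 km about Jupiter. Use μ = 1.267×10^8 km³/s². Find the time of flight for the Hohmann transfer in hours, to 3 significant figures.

Transfer-ellipse semi-major axis a_t = (r₁ + r₂)/2 = (1.330×10^5 + 1.010×10^6)/2 = 5.715×10^5 km.
Transfer time t = π√(a_t³/μ) = π√((5.715×10^5)³ / 1.267×10^8) = 1.206×10^5 s.
Converting: 1.206×10^5 s ÷ 3600 s/hour = 33.5 hours.

t = 33.5 hours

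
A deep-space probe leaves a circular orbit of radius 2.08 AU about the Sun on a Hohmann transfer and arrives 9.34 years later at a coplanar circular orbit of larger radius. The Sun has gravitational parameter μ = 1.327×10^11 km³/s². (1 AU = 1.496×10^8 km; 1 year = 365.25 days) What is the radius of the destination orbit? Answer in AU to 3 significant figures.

In km: r₁ = 2.08 × 1.496×10^8 = 3.11168×10^8 km.
Transfer time t = 9.34 years × 365.25 × 86400 s = 2.94747984×10^8 s, and t = π√(a_t³/μ).
So a_t = (μ t²/π²)^(1/3) = (1.327×10^11 × (2.94747984×10^8)² / π²)^(1/3) = 1.0532×10^9 km.
Since a_t = (r₁ + r₂)/2, r₂ = 2a_t − r₁ = 2×1.0532×10^9 − 3.11168×10^8 = 1.795232×10^9 km.
In AU: r₂ = 1.795232×10^9 / 1.496×10^8 = 12.0 AU.

r₂ = 12.0 AU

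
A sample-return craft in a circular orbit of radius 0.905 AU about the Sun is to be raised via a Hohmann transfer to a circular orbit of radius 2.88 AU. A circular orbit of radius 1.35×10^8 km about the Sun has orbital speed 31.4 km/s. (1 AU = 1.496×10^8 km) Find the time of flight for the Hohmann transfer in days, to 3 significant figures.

t = 475 days

From the circular-orbit relation v² = μ/r at r = 1.35×10^8 km: μ = v²r = (31.4)² × 1.35×10^8 = 1.33105×10^11 km³/s².
In km: r₁ = 0.905 × 1.496×10^8 = 1.35388×10^8 km; r₂ = 2.88 × 1.496×10^8 = 4.30848×10^8 km.
Transfer-ellipse semi-major axis a_t = (r₁ + r₂)/2 = (1.35388×10^8 + 4.30848×10^8)/2 = 2.83118×10^8 km.
By Kepler's third law the transfer-orbit period is T = 2π√(a_t³/μ), so t = T/2 = 4.102×10^7 s.
Converting: 4.102×10^7 s ÷ 86400 s/day = 475 days.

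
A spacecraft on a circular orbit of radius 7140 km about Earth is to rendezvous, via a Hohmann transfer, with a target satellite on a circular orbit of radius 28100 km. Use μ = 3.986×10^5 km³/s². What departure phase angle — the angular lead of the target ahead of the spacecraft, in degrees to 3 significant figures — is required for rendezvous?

φ = 90.6°

The Hohmann ellipse has a_t = (r₁ + r₂)/2 = 17620 km.
Transfer time t = π√(a_t³/μ) = 11640 s.
The target's mean motion on its circular orbit is ω₂ = √(μ/r₂³) = 1.340×10^-4 rad/s.
Angle swept by the target during transfer: ω₂·t = 1.560 rad = 89.38°.
The spacecraft traverses 180° on the transfer ellipse, so the target must lead by 180° − 89.38° = 90.6°.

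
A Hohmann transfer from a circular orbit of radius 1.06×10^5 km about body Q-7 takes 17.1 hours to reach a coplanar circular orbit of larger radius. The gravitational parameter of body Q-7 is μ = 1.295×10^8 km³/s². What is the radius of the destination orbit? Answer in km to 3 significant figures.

r₂ = 6.29×10^5 km

Transfer time t = 17.1 hours = 61560 s, and t = π√(a_t³/μ).
So a_t = (μ t²/π²)^(1/3) = (1.295×10^8 × (61560)² / π²)^(1/3) = 3.6772×10^5 km.
Since a_t = (r₁ + r₂)/2, r₂ = 2a_t − r₁ = 2×3.6772×10^5 − 1.060×10^5 = 6.2944×10^5 km.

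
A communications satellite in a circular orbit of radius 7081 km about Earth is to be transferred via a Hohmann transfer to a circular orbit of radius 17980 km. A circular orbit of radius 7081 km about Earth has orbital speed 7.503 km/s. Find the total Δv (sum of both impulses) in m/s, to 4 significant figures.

Δv = 2654 m/s

From the circular-orbit relation v² = μ/r at r = 7081 km: μ = v²r = (7.503)² × 7081 = 3.98625×10^5 km³/s².
Semi-major axis of the transfer orbit: a_t = (7081 + 17980)/2 = 12530.5 km.
At r₁ the circular-orbit speed is v₁ = √(μ/r₁) = 7.503 km/s.
Transfer-orbit speed at r₁ (vis-viva): v_p = √[μ(2/r₁ − 1/a_t)] = 8.988 km/s.
First burn Δv₁ = |v_p − v₁| = 1.485 km/s.
Circular speed at r₂: v₂ = √(μ/r₂) = 4.709 km/s.
Transfer-orbit speed at r₂: v_a = √[μ(2/r₂ − 1/a_t)] = 3.540 km/s.
Second burn Δv₂ = |v₂ − v_a| = 1.169 km/s.
Total Δv = Δv₁ + Δv₂ = 2.654 km/s.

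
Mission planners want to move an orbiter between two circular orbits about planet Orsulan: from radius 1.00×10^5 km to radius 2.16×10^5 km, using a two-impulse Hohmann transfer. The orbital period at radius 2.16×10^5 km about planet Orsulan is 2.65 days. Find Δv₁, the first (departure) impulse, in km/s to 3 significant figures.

Δv₁ = 1.47 km/s

From Kepler's third law T² = 4π²r³/μ at r = 2.16×10^5 km, T = 2.65 days = 2.65 × 86400 s = 2.2896×10^5 s: μ = 4π²r³/T² = 7.58930×10^6 km³/s².
The Hohmann ellipse has a_t = (r₁ + r₂)/2 = 1.580×10^5 km.
On the circular orbit at r = 1.000×10^5 km, v_c = √(μ/r) = 8.7117 km/s.
Vis-viva on the transfer ellipse at r = 1.000×10^5 km gives v_t = √[μ(2/r − 1/a_t)] = 10.186 km/s.
Δv₁ = |v_t − v_c| = |10.186 − 8.7117| = 1.474 km/s.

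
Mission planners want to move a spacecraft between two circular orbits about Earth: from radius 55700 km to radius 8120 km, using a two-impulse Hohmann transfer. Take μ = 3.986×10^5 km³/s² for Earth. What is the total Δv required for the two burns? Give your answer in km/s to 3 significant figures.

Δv = 3.58 km/s

The Hohmann ellipse has a_t = (r₁ + r₂)/2 = 31910 km.
At r₁ the circular-orbit speed is v₁ = √(μ/r₁) = 2.675 km/s.
Transfer-orbit speed at r₁ (vis-viva): v_a = √[μ(2/r₁ − 1/a_t)] = 1.349 km/s.
First burn Δv₁ = |v_a − v₁| = 1.326 km/s.
At r₂, v₂ = √(μ/r₂) = 7.0063 km/s.
Transfer-orbit speed at r₂: v_p = √[μ(2/r₂ − 1/a_t)] = 9.2567 km/s.
Second burn Δv₂ = |v₂ − v_p| = 2.250 km/s.
Δv = Δv₁ + Δv₂ = 1.326 + 2.250 = 3.576 km/s.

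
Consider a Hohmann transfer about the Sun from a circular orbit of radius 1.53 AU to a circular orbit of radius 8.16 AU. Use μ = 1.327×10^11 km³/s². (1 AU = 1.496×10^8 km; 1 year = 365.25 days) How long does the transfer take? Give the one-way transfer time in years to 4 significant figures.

In km: r₁ = 1.53 × 1.496×10^8 = 2.28888×10^8 km; r₂ = 8.16 × 1.496×10^8 = 1.220736×10^9 km.
Semi-major axis of the transfer orbit: a_t = (2.28888×10^8 + 1.220736×10^9)/2 = 7.24812×10^8 km.
Half the transfer-orbit period gives t = π√(a_t³/μ) = 1.683×10^8 s.
Converting: 1.683×10^8 s ÷ 3.15576×10^7 s/year (365.25 × 86400) = 5.333 years.

t = 5.333 years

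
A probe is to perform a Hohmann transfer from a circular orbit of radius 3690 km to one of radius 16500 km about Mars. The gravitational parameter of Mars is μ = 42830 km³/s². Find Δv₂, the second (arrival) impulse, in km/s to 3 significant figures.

Δv₂ = 0.637 km/s

Transfer-ellipse semi-major axis a_t = (r₁ + r₂)/2 = (3690 + 16500)/2 = 10095 km.
On the circular orbit at r = 16500 km, v_c = √(μ/r) = 1.61114 km/s.
Transfer-orbit speed at the same r (vis-viva, a = a_t): v_t = √[μ(2/r − 1/a_t)] = 0.974074 km/s.
Δv₂ = |v_t − v_c| = |0.974074 − 1.61114| = 0.6371 km/s.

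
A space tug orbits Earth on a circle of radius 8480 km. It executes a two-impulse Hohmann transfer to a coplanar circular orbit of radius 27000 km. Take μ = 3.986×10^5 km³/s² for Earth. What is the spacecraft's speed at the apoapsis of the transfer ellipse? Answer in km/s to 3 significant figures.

Transfer-ellipse semi-major axis a_t = (r₁ + r₂)/2 = (8480 + 27000)/2 = 17740 km.
At apoapsis, r = 27000 km.
Vis-viva: v = √[μ(2/r − 1/a_t)] = √[3.986×10^5 × (2/27000 − 1/17740)] = 2.656 km/s.

v = 2.66 km/s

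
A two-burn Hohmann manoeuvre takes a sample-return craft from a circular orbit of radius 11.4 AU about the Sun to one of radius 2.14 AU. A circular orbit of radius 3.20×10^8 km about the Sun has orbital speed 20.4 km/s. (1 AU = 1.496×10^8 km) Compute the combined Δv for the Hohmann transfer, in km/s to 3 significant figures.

From the circular-orbit relation v² = μ/r at r = 3.20×10^8 km: μ = v²r = (20.4)² × 3.20×10^8 = 1.33171×10^11 km³/s².
In km: r₁ = 11.4 × 1.496×10^8 = 1.70544×10^9 km; r₂ = 2.14 × 1.496×10^8 = 3.20144×10^8 km.
The Hohmann ellipse has a_t = (r₁ + r₂)/2 = 1.012792×10^9 km.
At r₁ the circular-orbit speed is v₁ = √(μ/r₁) = 8.8366 km/s.
On the transfer ellipse at r₁, v² = μ(2/r − 1/a) gives v_a = √[μ(2/r₁ − 1/a_t)] = 4.9682 km/s.
First burn Δv₁ = |v_a − v₁| = 3.868 km/s.
Circular speed at r₂: v₂ = √(μ/r₂) = 20.395 km/s.
Transfer-orbit speed at r₂: v_p = √[μ(2/r₂ − 1/a_t)] = 26.466 km/s.
Second burn Δv₂ = |v₂ − v_p| = 6.071 km/s.
Δv = Δv₁ + Δv₂ = 3.868 + 6.071 = 9.939 km/s.

Δv = 9.94 km/s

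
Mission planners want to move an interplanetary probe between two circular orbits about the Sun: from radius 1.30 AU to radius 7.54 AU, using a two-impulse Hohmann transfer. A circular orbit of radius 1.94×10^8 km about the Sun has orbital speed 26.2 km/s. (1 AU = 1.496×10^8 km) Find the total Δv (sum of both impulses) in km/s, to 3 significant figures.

From the circular-orbit relation v² = μ/r at r = 1.94×10^8 km: μ = v²r = (26.2)² × 1.94×10^8 = 1.33169×10^11 km³/s².
In km: r₁ = 1.30 × 1.496×10^8 = 1.9448×10^8 km; r₂ = 7.54 × 1.496×10^8 = 1.127984×10^9 km.
Transfer-ellipse semi-major axis a_t = (r₁ + r₂)/2 = (1.9448×10^8 + 1.127984×10^9)/2 = 6.61232×10^8 km.
Circular speed at r₁: v₁ = √(μ/r₁) = √(1.33169×10^11/1.9448×10^8) = 26.17 km/s.
On the transfer ellipse at r₁, vis-viva gives v_p = √[μ(2/r₁ − 1/a_t)] = 34.18 km/s.
First burn Δv₁ = |v_p − v₁| = 8.010 km/s.
Circular speed at r₂: v₂ = √(μ/r₂) = 10.866 km/s.
Transfer-orbit speed at r₂: v_a = √[μ(2/r₂ − 1/a_t)] = 5.8927 km/s.
Second burn Δv₂ = |v₂ − v_a| = 4.973 km/s.
Δv = Δv₁ + Δv₂ = 8.010 + 4.973 = 12.98 km/s.

Δv = 13.0 km/s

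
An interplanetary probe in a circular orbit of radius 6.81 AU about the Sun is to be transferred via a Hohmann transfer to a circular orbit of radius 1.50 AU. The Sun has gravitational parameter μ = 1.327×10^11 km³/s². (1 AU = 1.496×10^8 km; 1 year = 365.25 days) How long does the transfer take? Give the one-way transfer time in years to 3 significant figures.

t = 4.24 years

In km: r₁ = 6.81 × 1.496×10^8 = 1.018776×10^9 km; r₂ = 1.50 × 1.496×10^8 = 2.244×10^8 km.
The Hohmann ellipse has a_t = (r₁ + r₂)/2 = 6.21588×10^8 km.
By Kepler's third law the transfer-orbit period is T = 2π√(a_t³/μ), so t = T/2 = 1.3365×10^8 s.
Converting: 1.3365×10^8 s ÷ 3.15576×10^7 s/year (365.25 × 86400) = 4.24 years.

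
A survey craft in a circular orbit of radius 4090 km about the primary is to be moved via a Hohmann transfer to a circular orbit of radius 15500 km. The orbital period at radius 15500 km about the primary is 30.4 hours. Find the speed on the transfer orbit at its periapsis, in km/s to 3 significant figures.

v = 2.18 km/s

From Kepler's third law T² = 4π²r³/μ at r = 15500 km, T = 30.4 hours = 30.4 × 3600 s = 1.0944×10^5 s: μ = 4π²r³/T² = 12274.5 km³/s².
The Hohmann ellipse has a_t = (r₁ + r₂)/2 = 9795 km.
The periapsis of the transfer ellipse is at r = 4090 km.
Vis-viva: v = √[μ(2/r − 1/a_t)] = √[12274.5 × (2/4090 − 1/9795)] = 2.179 km/s.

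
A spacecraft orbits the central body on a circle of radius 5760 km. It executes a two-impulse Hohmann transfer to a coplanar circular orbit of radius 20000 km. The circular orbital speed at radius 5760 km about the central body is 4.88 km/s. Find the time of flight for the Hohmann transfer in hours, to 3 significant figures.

t = 3.44 hours

From the circular-orbit relation v² = μ/r at r = 5760 km: μ = v²r = (4.88)² × 5760 = 1.37171×10^5 km³/s².
Semi-major axis of the transfer orbit: a_t = (5760 + 20000)/2 = 12880 km.
Half the transfer-orbit period gives t = π√(a_t³/μ) = 12400 s.
Converting: 12400 s ÷ 3600 s/hour = 3.44 hours.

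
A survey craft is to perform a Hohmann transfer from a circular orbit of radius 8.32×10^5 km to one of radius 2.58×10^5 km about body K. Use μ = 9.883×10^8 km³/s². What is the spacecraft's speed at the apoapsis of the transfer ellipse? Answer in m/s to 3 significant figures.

v = 23700 m/s

The Hohmann ellipse has a_t = (r₁ + r₂)/2 = 5.450×10^5 km.
At apoapsis, r = 8.320×10^5 km.
From the vis-viva equation, v = √[μ(2/r − 1/a_t)] = 23.71 km/s.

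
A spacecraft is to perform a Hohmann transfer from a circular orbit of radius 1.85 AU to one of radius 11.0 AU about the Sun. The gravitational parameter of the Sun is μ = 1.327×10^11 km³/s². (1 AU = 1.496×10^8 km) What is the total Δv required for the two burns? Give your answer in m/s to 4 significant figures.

In km: r₁ = 1.85 × 1.496×10^8 = 2.7676×10^8 km; r₂ = 11.0 × 1.496×10^8 = 1.6456×10^9 km.
The Hohmann ellipse has a_t = (r₁ + r₂)/2 = 9.6118×10^8 km.
At r₁ the circular-orbit speed is v₁ = √(μ/r₁) = 21.8970 km/s.
On the transfer ellipse at r₁, vis-viva gives v_p = √[μ(2/r₁ − 1/a_t)] = 28.6513 km/s.
First burn Δv₁ = |v_p − v₁| = 6.7543 km/s.
At r₂, v₂ = √(μ/r₂) = 8.9799 km/s.
Transfer-orbit speed at r₂: v_a = √[μ(2/r₂ − 1/a_t)] = 4.8186 km/s.
Second burn Δv₂ = |v₂ − v_a| = 4.1613 km/s.
Δv = Δv₁ + Δv₂ = 6.7543 + 4.1613 = 10.92 km/s.

Δv = 10920 m/s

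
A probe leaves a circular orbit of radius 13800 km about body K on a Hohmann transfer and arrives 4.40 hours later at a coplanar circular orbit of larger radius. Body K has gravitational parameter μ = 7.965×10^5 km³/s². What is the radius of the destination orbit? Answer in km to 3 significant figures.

r₂ = 40700 km

Transfer time t = 4.40 hours = 15840 s, and t = π√(a_t³/μ).
So a_t = (μ t²/π²)^(1/3) = (7.965×10^5 × (15840)² / π²)^(1/3) = 27256 km.
Since a_t = (r₁ + r₂)/2, r₂ = 2a_t − r₁ = 2×27256 − 13800 = 40712 km.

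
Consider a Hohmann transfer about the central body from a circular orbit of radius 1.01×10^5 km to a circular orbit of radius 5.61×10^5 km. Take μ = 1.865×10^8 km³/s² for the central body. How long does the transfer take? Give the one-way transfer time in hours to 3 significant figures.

Semi-major axis of the transfer orbit: a_t = (1.010×10^5 + 5.610×10^5)/2 = 3.310×10^5 km.
Half the transfer-orbit period gives t = π√(a_t³/μ) = 43810 s.
Converting: 43810 s ÷ 3600 s/hour = 12.2 hours.

t = 12.2 hours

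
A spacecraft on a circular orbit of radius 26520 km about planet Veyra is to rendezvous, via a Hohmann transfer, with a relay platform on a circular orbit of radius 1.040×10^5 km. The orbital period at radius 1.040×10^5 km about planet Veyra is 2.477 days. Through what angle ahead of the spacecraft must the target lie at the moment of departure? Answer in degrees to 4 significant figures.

From Kepler's third law T² = 4π²r³/μ at r = 1.040×10^5 km, T = 2.477 days = 2.477 × 86400 s = 2.140128×10^5 s: μ = 4π²r³/T² = 9.69572×10^5 km³/s².
Transfer-ellipse semi-major axis a_t = (r₁ + r₂)/2 = (26520 + 1.040×10^5)/2 = 65260 km.
Transfer time t = π√(a_t³/μ) = 53190 s.
The target's mean motion on its circular orbit is ω₂ = √(μ/r₂³) = 2.9359×10^-5 rad/s.
Angle swept by the target during transfer: ω₂·t = 1.5616 rad = 89.47°.
Arrival is 180° from departure on the ellipse, so φ = 180° − 89.47° = 90.53°.

φ = 90.53°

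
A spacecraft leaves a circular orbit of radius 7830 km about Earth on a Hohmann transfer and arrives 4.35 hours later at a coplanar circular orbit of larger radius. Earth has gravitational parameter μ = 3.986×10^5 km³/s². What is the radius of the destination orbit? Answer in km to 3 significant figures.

Transfer time t = 4.35 hours = 15660 s, and t = π√(a_t³/μ).
So a_t = (μ t²/π²)^(1/3) = (3.986×10^5 × (15660)² / π²)^(1/3) = 21475 km.
Since a_t = (r₁ + r₂)/2, r₂ = 2a_t − r₁ = 2×21475 − 7830 = 35120 km.

r₂ = 35100 km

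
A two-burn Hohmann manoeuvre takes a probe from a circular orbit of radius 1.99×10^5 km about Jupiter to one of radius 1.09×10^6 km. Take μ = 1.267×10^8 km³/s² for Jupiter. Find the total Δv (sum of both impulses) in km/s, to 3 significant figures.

The Hohmann ellipse has a_t = (r₁ + r₂)/2 = 6.445×10^5 km.
At r₁ the circular-orbit speed is v₁ = √(μ/r₁) = 25.2326 km/s.
Transfer-orbit speed at r₁ (v² = μ(2/r − 1/a)): v_p = √[μ(2/r₁ − 1/a_t)] = 32.8143 km/s.
First burn Δv₁ = |v_p − v₁| = 7.582 km/s.
At r₂, v₂ = √(μ/r₂) = 10.7814 km/s.
Transfer-orbit speed at r₂: v_a = √[μ(2/r₂ − 1/a_t)] = 5.99087 km/s.
Second burn Δv₂ = |v₂ − v_a| = 4.791 km/s.
Total Δv = Δv₁ + Δv₂ = 12.37 km/s.

Δv = 12.4 km/s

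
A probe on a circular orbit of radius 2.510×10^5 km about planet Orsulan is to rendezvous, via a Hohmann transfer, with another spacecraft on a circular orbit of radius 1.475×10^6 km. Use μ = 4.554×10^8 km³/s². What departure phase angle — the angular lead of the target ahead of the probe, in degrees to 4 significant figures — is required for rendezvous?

φ = 99.44°

Transfer-ellipse semi-major axis a_t = (r₁ + r₂)/2 = (2.510×10^5 + 1.475×10^6)/2 = 8.630×10^5 km.
Transfer time t = π√(a_t³/μ) = 1.1802×10^5 s.
The target's mean motion on its circular orbit is ω₂ = √(μ/r₂³) = 1.1913×10^-5 rad/s.
Angle swept by the target during transfer: ω₂·t = 1.406 rad = 80.56°.
The probe traverses 180° on the transfer ellipse, so the target must lead by 180° − 80.56° = 99.44°.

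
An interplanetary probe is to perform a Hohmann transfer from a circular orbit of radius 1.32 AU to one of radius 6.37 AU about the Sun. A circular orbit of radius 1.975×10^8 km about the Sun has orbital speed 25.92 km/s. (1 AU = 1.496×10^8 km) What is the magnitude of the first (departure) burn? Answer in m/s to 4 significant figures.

From the circular-orbit relation v² = μ/r at r = 1.975×10^8 km: μ = v²r = (25.92)² × 1.975×10^8 = 1.32690×10^11 km³/s².
In km: r₁ = 1.32 × 1.496×10^8 = 1.97472×10^8 km; r₂ = 6.37 × 1.496×10^8 = 9.52952×10^8 km.
Semi-major axis of the transfer orbit: a_t = (1.97472×10^8 + 9.52952×10^8)/2 = 5.75212×10^8 km.
On the circular orbit at r = 1.97472×10^8 km, v_c = √(μ/r) = 25.922 km/s.
Transfer-orbit speed at the same r (vis-viva, a = a_t): v_t = √[μ(2/r − 1/a_t)] = 33.365 km/s.
Δv₁ = |v_t − v_c| = |33.365 − 25.922| = 7.443 km/s.

Δv₁ = 7443 m/s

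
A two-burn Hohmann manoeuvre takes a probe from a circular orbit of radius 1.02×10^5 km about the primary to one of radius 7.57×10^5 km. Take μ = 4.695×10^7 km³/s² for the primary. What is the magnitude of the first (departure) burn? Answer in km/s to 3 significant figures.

Δv₁ = 7.03 km/s

The Hohmann ellipse has a_t = (r₁ + r₂)/2 = 4.295×10^5 km.
On the circular orbit at r = 1.020×10^5 km, v_c = √(μ/r) = 21.4545 km/s.
Transfer-orbit speed at the same r (vis-viva, a = a_t): v_t = √[μ(2/r − 1/a_t)] = 28.4829 km/s.
Δv₁ = |v_t − v_c| = |28.4829 − 21.4545| = 7.028 km/s.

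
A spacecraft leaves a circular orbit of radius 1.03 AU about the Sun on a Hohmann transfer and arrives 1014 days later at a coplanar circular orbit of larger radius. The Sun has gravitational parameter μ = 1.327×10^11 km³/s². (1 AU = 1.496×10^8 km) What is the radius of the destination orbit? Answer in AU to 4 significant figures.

In km: r₁ = 1.03 × 1.496×10^8 = 1.54088×10^8 km.
Transfer time t = 1014 days = 8.76096×10^7 s, and t = π√(a_t³/μ).
So a_t = (μ t²/π²)^(1/3) = (1.327×10^11 × (8.76096×10^7)² / π²)^(1/3) = 4.6906×10^8 km.
Since a_t = (r₁ + r₂)/2, r₂ = 2a_t − r₁ = 2×4.6906×10^8 − 1.54088×10^8 = 7.84032×10^8 km.
In AU: r₂ = 7.84032×10^8 / 1.496×10^8 = 5.241 AU.

r₂ = 5.241 AU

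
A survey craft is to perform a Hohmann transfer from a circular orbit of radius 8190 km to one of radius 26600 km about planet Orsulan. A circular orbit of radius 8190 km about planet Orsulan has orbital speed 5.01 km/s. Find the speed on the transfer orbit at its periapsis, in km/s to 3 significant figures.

v = 6.20 km/s

From the circular-orbit relation v² = μ/r at r = 8190 km: μ = v²r = (5.01)² × 8190 = 2.05570×10^5 km³/s².
Transfer-ellipse semi-major axis a_t = (r₁ + r₂)/2 = (8190 + 26600)/2 = 17395 km.
At periapsis, r = 8190 km.
From the vis-viva equation, v = √[μ(2/r − 1/a_t)] = 6.195 km/s.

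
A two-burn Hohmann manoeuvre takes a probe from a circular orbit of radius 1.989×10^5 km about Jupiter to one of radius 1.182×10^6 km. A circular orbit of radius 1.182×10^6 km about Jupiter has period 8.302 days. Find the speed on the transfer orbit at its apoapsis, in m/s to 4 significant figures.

From Kepler's third law T² = 4π²r³/μ at r = 1.182×10^6 km, T = 8.302 days = 8.302 × 86400 s = 7.172928×10^5 s: μ = 4π²r³/T² = 1.26712×10^8 km³/s².
The Hohmann ellipse has a_t = (r₁ + r₂)/2 = 6.9045×10^5 km.
At apoapsis, r = 1.182×10^6 km.
Applying v² = μ(2/r − 1/a_t): v = 5.557 km/s.

v = 5557 m/s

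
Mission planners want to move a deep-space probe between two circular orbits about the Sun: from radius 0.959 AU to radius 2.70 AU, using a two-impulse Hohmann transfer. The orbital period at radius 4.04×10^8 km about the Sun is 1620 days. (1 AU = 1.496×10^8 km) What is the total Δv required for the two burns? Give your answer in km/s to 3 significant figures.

Δv = 11.5 km/s

From Kepler's third law T² = 4π²r³/μ at r = 4.04×10^8 km, T = 1620 days = 1620 × 86400 s = 1.39968×10^8 s: μ = 4π²r³/T² = 1.32876×10^11 km³/s².
In km: r₁ = 0.959 × 1.496×10^8 = 1.434664×10^8 km; r₂ = 2.70 × 1.496×10^8 = 4.0392×10^8 km.
The Hohmann ellipse has a_t = (r₁ + r₂)/2 = 2.736932×10^8 km.
Circular speed at r₁: v₁ = √(μ/r₁) = √(1.32876×10^11/1.434664×10^8) = 30.433 km/s.
Transfer-orbit speed at r₁ (vis-viva equation): v_p = √[μ(2/r₁ − 1/a_t)] = 36.971 km/s.
First burn Δv₁ = |v_p − v₁| = 6.538 km/s.
At r₂, v₂ = √(μ/r₂) = 18.1374 km/s.
Transfer-orbit speed at r₂: v_a = √[μ(2/r₂ − 1/a_t)] = 13.1316 km/s.
Second burn Δv₂ = |v₂ − v_a| = 5.006 km/s.
Total Δv = Δv₁ + Δv₂ = 11.54 km/s.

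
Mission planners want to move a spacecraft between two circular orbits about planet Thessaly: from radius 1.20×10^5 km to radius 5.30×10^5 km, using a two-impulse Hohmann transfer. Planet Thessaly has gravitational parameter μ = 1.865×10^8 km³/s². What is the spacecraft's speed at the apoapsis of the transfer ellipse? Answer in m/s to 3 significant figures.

Semi-major axis of the transfer orbit: a_t = (1.200×10^5 + 5.300×10^5)/2 = 3.250×10^5 km.
The apoapsis of the transfer ellipse is at r = 5.300×10^5 km.
Applying v² = μ(2/r − 1/a_t): v = 11.40 km/s.

v = 11400 m/s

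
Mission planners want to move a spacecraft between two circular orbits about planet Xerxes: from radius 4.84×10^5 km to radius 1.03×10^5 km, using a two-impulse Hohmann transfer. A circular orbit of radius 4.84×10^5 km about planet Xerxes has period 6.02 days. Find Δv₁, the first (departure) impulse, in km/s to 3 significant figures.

From Kepler's third law T² = 4π²r³/μ at r = 4.84×10^5 km, T = 6.02 days = 6.02 × 86400 s = 5.20128×10^5 s: μ = 4π²r³/T² = 1.65453×10^7 km³/s².
Transfer-ellipse semi-major axis a_t = (r₁ + r₂)/2 = (4.840×10^5 + 1.030×10^5)/2 = 2.935×10^5 km.
On the circular orbit at r = 4.840×10^5 km, v_c = √(μ/r) = 5.847 km/s.
Transfer-orbit speed at the same r (vis-viva, a = a_t): v_t = √[μ(2/r − 1/a_t)] = 3.464 km/s.
Δv₁ = |v_t − v_c| = |3.464 − 5.847| = 2.383 km/s.

Δv₁ = 2.38 km/s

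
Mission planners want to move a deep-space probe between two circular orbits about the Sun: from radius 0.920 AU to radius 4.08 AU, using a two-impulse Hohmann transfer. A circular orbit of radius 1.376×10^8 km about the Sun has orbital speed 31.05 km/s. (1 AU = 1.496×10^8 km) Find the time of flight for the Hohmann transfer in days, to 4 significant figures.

t = 722.1 days

From the circular-orbit relation v² = μ/r at r = 1.376×10^8 km: μ = v²r = (31.05)² × 1.376×10^8 = 1.32661×10^11 km³/s².
In km: r₁ = 0.920 × 1.496×10^8 = 1.37632×10^8 km; r₂ = 4.08 × 1.496×10^8 = 6.10368×10^8 km.
Transfer-ellipse semi-major axis a_t = (r₁ + r₂)/2 = (1.37632×10^8 + 6.10368×10^8)/2 = 3.740×10^8 km.
Transfer time t = π√(a_t³/μ) = π√((3.740×10^8)³ / 1.32661×10^11) = 6.239×10^7 s.
Converting: 6.239×10^7 s ÷ 86400 s/day = 722.1 days.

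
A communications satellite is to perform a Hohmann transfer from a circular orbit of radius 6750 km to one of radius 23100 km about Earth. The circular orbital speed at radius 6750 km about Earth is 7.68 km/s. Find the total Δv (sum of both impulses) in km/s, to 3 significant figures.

Δv = 3.23 km/s

From the circular-orbit relation v² = μ/r at r = 6750 km: μ = v²r = (7.68)² × 6750 = 3.98131×10^5 km³/s².
Transfer-ellipse semi-major axis a_t = (r₁ + r₂)/2 = (6750 + 23100)/2 = 14925 km.
At r₁ the circular-orbit speed is v₁ = √(μ/r₁) = 7.6800 km/s.
On the transfer ellipse at r₁, vis-viva equation gives v_p = √[μ(2/r₁ − 1/a_t)] = 9.5545 km/s.
First burn Δv₁ = |v_p − v₁| = 1.8745 km/s.
At r₂, v₂ = √(μ/r₂) = 4.1515 km/s.
Transfer-orbit speed at r₂: v_a = √[μ(2/r₂ − 1/a_t)] = 2.7919 km/s.
Second burn Δv₂ = |v₂ − v_a| = 1.3596 km/s.
Δv = Δv₁ + Δv₂ = 1.8745 + 1.3596 = 3.234 km/s.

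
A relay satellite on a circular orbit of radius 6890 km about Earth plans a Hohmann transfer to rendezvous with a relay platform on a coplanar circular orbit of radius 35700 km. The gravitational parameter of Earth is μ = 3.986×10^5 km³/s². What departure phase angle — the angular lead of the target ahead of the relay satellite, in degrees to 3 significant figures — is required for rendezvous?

φ = 97.1°

Transfer-ellipse semi-major axis a_t = (r₁ + r₂)/2 = (6890 + 35700)/2 = 21295 km.
Transfer time t = π√(a_t³/μ) = 15463.14 s.
Target angular speed ω₂ = √(μ/r₂³) = 9.359795×10^-5 rad/s.
Angle swept by the target during transfer: ω₂·t = 1.44732 rad = 82.93°.
The relay satellite traverses 180° on the transfer ellipse, so the target must lead by 180° − 82.93° = 97.1°.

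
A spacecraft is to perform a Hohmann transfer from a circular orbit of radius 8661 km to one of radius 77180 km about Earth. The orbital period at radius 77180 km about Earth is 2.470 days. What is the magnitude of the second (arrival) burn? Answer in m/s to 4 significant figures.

From Kepler's third law T² = 4π²r³/μ at r = 77180 km, T = 2.470 days = 2.470 × 86400 s = 2.13408×10^5 s: μ = 4π²r³/T² = 3.98522×10^5 km³/s².
Transfer-ellipse semi-major axis a_t = (r₁ + r₂)/2 = (8661 + 77180)/2 = 42920.5 km.
On the circular orbit at r = 77180 km, v_c = √(μ/r) = 2.27234 km/s.
Transfer-orbit speed at the same r (vis-viva, a = a_t): v_t = √[μ(2/r − 1/a_t)] = 1.02076 km/s.
Δv₂ = |v_t − v_c| = |1.02076 − 2.27234| = 1.252 km/s.

Δv₂ = 1252 m/s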